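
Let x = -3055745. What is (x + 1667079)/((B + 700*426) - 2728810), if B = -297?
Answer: 1388666/2430907 ≈ 0.57125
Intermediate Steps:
(x + 1667079)/((B + 700*426) - 2728810) = (-3055745 + 1667079)/((-297 + 700*426) - 2728810) = -1388666/((-297 + 298200) - 2728810) = -1388666/(297903 - 2728810) = -1388666/(-2430907) = -1388666*(-1/2430907) = 1388666/2430907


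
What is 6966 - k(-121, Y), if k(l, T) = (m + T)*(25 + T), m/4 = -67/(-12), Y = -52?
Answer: 6165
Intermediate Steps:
m = 67/3 (m = 4*(-67/(-12)) = 4*(-67*(-1/12)) = 4*(67/12) = 67/3 ≈ 22.333)
k(l, T) = (25 + T)*(67/3 + T) (k(l, T) = (67/3 + T)*(25 + T) = (25 + T)*(67/3 + T))
6966 - k(-121, Y) = 6966 - (1675/3 + (-52)² + (142/3)*(-52)) = 6966 - (1675/3 + 2704 - 7384/3) = 6966 - 1*801 = 6966 - 801 = 6165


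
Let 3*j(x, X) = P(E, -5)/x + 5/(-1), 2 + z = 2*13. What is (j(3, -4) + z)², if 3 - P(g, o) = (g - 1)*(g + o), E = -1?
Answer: 4096/9 ≈ 455.11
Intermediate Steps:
P(g, o) = 3 - (-1 + g)*(g + o) (P(g, o) = 3 - (g - 1)*(g + o) = 3 - (-1 + g)*(g + o))
z = 24 (z = -2 + 2*13 = -2 + 26 = 24)
j(x, X) = -5/3 - 3/x (j(x, X) = ((3 - 1 - 5 - 1*(-1)² - 1*(-1)*(-5))/x + 5/(-1))/3 = ((3 - 1 - 5 - 1*1 - 5)/x + 5*(-1))/3 = ((3 - 1 - 5 - 1 - 5)/x - 5)/3 = (-9/x - 5)/3 = (-5 - 9/x)/3 = -5/3 - 3/x)
(j(3, -4) + z)² = ((-5/3 - 3/3) + 24)² = ((-5/3 - 3*⅓) + 24)² = ((-5/3 - 1) + 24)² = (-8/3 + 24)² = (64/3)² = 4096/9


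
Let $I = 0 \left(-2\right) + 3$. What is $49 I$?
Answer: $147$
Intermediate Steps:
$I = 3$ ($I = 0 + 3 = 3$)
$49 I = 49 \cdot 3 = 147$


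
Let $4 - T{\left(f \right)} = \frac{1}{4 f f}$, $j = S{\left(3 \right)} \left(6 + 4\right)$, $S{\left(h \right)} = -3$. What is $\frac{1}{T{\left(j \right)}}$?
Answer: $\frac{3600}{14399} \approx 0.25002$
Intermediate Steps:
$j = -30$ ($j = - 3 \left(6 + 4\right) = \left(-3\right) 10 = -30$)
$T{\left(f \right)} = 4 - \frac{1}{4 f^{2}}$ ($T{\left(f \right)} = 4 - \frac{1}{4 f f} = 4 - \frac{1}{4 f^{2}}$)
$\frac{1}{T{\left(j \right)}} = \frac{1}{4 - \frac{1}{4 \cdot 900}} = \frac{1}{4 - \frac{1}{3600}} = \frac{1}{\frac{14399}{3600}} = \frac{3600}{14399}$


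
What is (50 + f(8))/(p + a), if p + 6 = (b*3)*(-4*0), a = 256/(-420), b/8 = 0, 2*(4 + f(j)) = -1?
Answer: -9555/1388 ≈ -6.8840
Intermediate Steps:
f(j) = -9/2 (f(j) = -4 + (½)*(-1) = -4 - ½ = -9/2)
b = 0 (b = 8*0 = 0)
a = -64/105 (a = 256*(-1/420) = -64/105 ≈ -0.60952)
p = -6 (p = -6 + (0*3)*(-4*0) = -6 + 0*0 = -6 + 0 = -6)
(50 + f(8))/(p + a) = (50 - 9/2)/(-6 - 64/105) = 91/(2*(-694/105)) = (91/2)*(-105/694) = -9555/1388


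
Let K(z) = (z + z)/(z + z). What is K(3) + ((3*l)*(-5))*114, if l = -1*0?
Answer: 1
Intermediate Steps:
K(z) = 1 (K(z) = (2*z)/((2*z)) = (2*z)*(1/(2*z)) = 1)
l = 0
K(3) + ((3*l)*(-5))*114 = 1 + ((3*0)*(-5))*114 = 1 + (0*(-5))*114 = 1 + 0*114 = 1 + 0 = 1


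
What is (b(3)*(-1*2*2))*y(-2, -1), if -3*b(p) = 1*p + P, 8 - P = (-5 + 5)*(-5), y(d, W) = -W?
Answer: 44/3 ≈ 14.667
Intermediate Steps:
P = 8 (P = 8 - (-5 + 5)*(-5) = 8 - 0*(-5) = 8 - 1*0 = 8 + 0 = 8)
b(p) = -8/3 - p/3 (b(p) = -(1*p + 8)/3 = -(p + 8)/3 = -(8 + p)/3 = -8/3 - p/3)
(b(3)*(-1*2*2))*y(-2, -1) = ((-8/3 - ⅓*3)*(-1*2*2))*(-1*(-1)) = ((-8/3 - 1)*(-2*2))*1 = -11/3*(-4)*1 = (44/3)*1 = 44/3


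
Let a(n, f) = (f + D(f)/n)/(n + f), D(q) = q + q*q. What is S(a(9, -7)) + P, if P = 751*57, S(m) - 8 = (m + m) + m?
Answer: 85623/2 ≈ 42812.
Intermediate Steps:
D(q) = q + q²
a(n, f) = (f + f*(1 + f)/n)/(f + n) (a(n, f) = (f + (f*(1 + f))/n)/(n + f) = (f + f*(1 + f)/n)/(f + n))
S(m) = 8 + 3*m (S(m) = 8 + ((m + m) + m) = 8 + (2*m + m) = 8 + 3*m)
P = 42807
S(a(9, -7)) + P = (8 + 3*(-7*(1 - 7 + 9)/(9*(-7 + 9)))) + 42807 = (8 + 3*(-7*⅑*3/2)) + 42807 = (8 + 3*(-7*⅑*½*3)) + 42807 = (8 + 3*(-7/6)) + 42807 = (8 - 7/2) + 42807 = 9/2 + 42807 = 85623/2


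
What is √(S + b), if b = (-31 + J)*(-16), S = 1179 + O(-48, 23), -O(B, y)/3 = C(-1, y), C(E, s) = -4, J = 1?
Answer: √1671 ≈ 40.878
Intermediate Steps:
O(B, y) = 12 (O(B, y) = -3*(-4) = 12)
S = 1191 (S = 1179 + 12 = 1191)
b = 480 (b = (-31 + 1)*(-16) = -30*(-16) = 480)
√(S + b) = √(1191 + 480) = √1671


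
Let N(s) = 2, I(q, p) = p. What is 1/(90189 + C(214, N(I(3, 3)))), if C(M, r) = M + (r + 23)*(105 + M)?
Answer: 1/98378 ≈ 1.0165e-5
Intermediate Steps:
C(M, r) = M + (23 + r)*(105 + M)
1/(90189 + C(214, N(I(3, 3)))) = 1/(90189 + (2415 + 24*214 + 105*2 + 214*2)) = 1/(90189 + (2415 + 5136 + 210 + 428)) = 1/(90189 + 8189) = 1/98378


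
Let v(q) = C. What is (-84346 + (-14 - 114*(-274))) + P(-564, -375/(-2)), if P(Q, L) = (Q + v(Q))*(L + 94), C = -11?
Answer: -429973/2 ≈ -2.1499e+5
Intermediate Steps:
v(q) = -11
P(Q, L) = (-11 + Q)*(94 + L) (P(Q, L) = (Q - 11)*(L + 94) = (-11 + Q)*(94 + L))
(-84346 + (-14 - 114*(-274))) + P(-564, -375/(-2)) = (-84346 + (-14 - 114*(-274))) + (-1034 - (-4125)/(-2) + 94*(-564) - 375/(-2)*(-564)) = (-84346 + (-14 + 31236)) + (-1034 - (-4125)*(-1)/2 - 53016 - 375*(-½)*(-564)) = (-84346 + 31222) + (-1034 - 11*375/2 - 53016 + (375/2)*(-564)) = -53124 + (-1034 - 4125/2 - 53016 - 105750) = -53124 - 323725/2 = -429973/2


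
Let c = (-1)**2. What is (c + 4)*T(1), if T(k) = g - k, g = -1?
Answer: -10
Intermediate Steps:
T(k) = -1 - k
c = 1
(c + 4)*T(1) = (1 + 4)*(-1 - 1*1) = 5*(-1 - 1) = 5*(-2) = -10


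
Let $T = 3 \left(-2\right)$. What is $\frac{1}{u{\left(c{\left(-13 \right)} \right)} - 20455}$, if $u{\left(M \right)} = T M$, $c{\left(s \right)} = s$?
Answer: $- \frac{1}{20377} \approx -4.9075 \cdot 10^{-5}$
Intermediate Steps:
$T = -6$
$u{\left(M \right)} = - 6 M$
$\frac{1}{u{\left(c{\left(-13 \right)} \right)} - 20455} = \frac{1}{\left(-6\right) \left(-13\right) - 20455} = \frac{1}{78 - 20455} = \frac{1}{-20377} = - \frac{1}{20377}$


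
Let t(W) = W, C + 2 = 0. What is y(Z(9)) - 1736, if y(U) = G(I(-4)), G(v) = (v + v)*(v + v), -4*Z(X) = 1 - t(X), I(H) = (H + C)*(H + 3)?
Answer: -1592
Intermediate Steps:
C = -2 (C = -2 + 0 = -2)
I(H) = (-2 + H)*(3 + H) (I(H) = (H - 2)*(H + 3) = (-2 + H)*(3 + H))
Z(X) = -1/4 + X/4 (Z(X) = -(1 - X)/4 = -1/4 + X/4)
G(v) = 4*v**2 (G(v) = (2*v)*(2*v) = 4*v**2)
y(U) = 144 (y(U) = 4*(-6 - 4 + (-4)**2)**2 = 4*(-6 - 4 + 16)**2 = 4*6**2 = 4*36 = 144)
y(Z(9)) - 1736 = 144 - 1736 = -1592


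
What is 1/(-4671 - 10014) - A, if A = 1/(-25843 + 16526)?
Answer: 488/12438195 ≈ 3.9234e-5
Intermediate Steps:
A = -1/9317 (A = 1/(-9317) = -1/9317 ≈ -0.00010733)
1/(-4671 - 10014) - A = 1/(-4671 - 10014) - 1*(-1/9317) = 1/(-14685) + 1/9317 = -1/14685 + 1/9317 = 488/12438195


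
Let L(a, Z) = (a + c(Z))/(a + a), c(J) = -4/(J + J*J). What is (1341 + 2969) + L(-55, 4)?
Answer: 1185388/275 ≈ 4310.5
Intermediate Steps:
c(J) = -4/(J + J**2)
L(a, Z) = (a - 4/(Z*(1 + Z)))/(2*a) (L(a, Z) = (a - 4/(Z*(1 + Z)))/(a + a) = (a - 4/(Z*(1 + Z)))/((2*a)) = (a - 4/(Z*(1 + Z)))*(1/(2*a)) = (a - 4/(Z*(1 + Z)))/(2*a))
(1341 + 2969) + L(-55, 4) = (1341 + 2969) + (1/2)*(-4 + 4*(-55)*(1 + 4))/(4*(-55)*(1 + 4)) = 4310 + (1/2)*(1/4)*(-1/55)*(-4 + 4*(-55)*5)/5 = 4310 + (1/2)*(1/4)*(-1/55)*(1/5)*(-4 - 1100) = 4310 + (1/2)*(1/4)*(-1/55)*(1/5)*(-1104) = 4310 + 138/275 = 1185388/275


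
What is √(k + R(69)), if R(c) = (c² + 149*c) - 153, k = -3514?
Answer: 5*√455 ≈ 106.65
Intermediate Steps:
R(c) = -153 + c² + 149*c
√(k + R(69)) = √(-3514 + (-153 + 69² + 149*69)) = √(-3514 + (-153 + 4761 + 10281)) = √(-3514 + 14889) = √11375 = 5*√455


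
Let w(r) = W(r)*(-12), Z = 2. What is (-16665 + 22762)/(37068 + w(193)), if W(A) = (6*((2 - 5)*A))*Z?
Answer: 6097/120444 ≈ 0.050621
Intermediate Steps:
W(A) = -36*A (W(A) = (6*((2 - 5)*A))*2 = (6*(-3*A))*2 = -18*A*2 = -36*A)
w(r) = 432*r (w(r) = -36*r*(-12) = 432*r)
(-16665 + 22762)/(37068 + w(193)) = (-16665 + 22762)/(37068 + 432*193) = 6097/(37068 + 83376) = 6097/120444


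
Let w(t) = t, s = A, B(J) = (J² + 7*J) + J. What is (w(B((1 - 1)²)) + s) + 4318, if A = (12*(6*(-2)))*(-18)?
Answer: 6910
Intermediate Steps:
A = 2592 (A = (12*(-12))*(-18) = -144*(-18) = 2592)
B(J) = J² + 8*J
s = 2592
(w(B((1 - 1)²)) + s) + 4318 = ((1 - 1)²*(8 + (1 - 1)²) + 2592) + 4318 = (0²*(8 + 0²) + 2592) + 4318 = (0*(8 + 0) + 2592) + 4318 = (0*8 + 2592) + 4318 = (0 + 2592) + 4318 = 2592 + 4318 = 6910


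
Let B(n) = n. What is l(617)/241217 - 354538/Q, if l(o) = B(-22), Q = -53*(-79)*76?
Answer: -42763796705/38379072002 ≈ -1.1142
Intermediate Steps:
Q = 318212 (Q = 4187*76 = 318212)
l(o) = -22
l(617)/241217 - 354538/Q = -22/241217 - 354538/318212 = -22*1/241217 - 354538*1/318212 = -22/241217 - 177269/159106 = -42763796705/38379072002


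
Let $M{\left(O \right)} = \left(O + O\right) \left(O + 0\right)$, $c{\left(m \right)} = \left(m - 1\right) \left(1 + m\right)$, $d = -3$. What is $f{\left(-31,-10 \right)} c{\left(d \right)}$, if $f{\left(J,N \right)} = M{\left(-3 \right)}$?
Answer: $144$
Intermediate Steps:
$c{\left(m \right)} = \left(1 + m\right) \left(-1 + m\right)$ ($c{\left(m \right)} = \left(-1 + m\right) \left(1 + m\right) = \left(1 + m\right) \left(-1 + m\right)$)
$M{\left(O \right)} = 2 O^{2}$ ($M{\left(O \right)} = 2 O O = 2 O^{2}$)
$f{\left(J,N \right)} = 18$ ($f{\left(J,N \right)} = 2 \left(-3\right)^{2} = 2 \cdot 9 = 18$)
$f{\left(-31,-10 \right)} c{\left(d \right)} = 18 \left(-1 + \left(-3\right)^{2}\right) = 18 \left(-1 + 9\right) = 18 \cdot 8 = 144$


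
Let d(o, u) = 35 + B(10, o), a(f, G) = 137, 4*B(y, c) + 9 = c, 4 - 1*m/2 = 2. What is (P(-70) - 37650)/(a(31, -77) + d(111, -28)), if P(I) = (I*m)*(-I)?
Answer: -22900/79 ≈ -289.87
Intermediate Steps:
m = 4 (m = 8 - 2*2 = 8 - 4 = 4)
B(y, c) = -9/4 + c/4
P(I) = -4*I² (P(I) = (I*4)*(-I) = (4*I)*(-I) = -4*I²)
d(o, u) = 131/4 + o/4 (d(o, u) = 35 + (-9/4 + o/4) = 131/4 + o/4)
(P(-70) - 37650)/(a(31, -77) + d(111, -28)) = (-4*(-70)² - 37650)/(137 + (131/4 + (¼)*111)) = (-4*4900 - 37650)/(137 + (131/4 + 111/4)) = (-19600 - 37650)/(137 + 121/2) = -57250/395/2 = -57250*2/395 = -22900/79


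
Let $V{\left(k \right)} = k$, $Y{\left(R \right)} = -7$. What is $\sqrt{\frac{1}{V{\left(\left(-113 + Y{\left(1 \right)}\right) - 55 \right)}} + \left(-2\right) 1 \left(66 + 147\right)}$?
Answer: $\frac{i \sqrt{521857}}{35} \approx 20.64 i$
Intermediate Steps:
$\sqrt{\frac{1}{V{\left(\left(-113 + Y{\left(1 \right)}\right) - 55 \right)}} + \left(-2\right) 1 \left(66 + 147\right)} = \sqrt{\frac{1}{\left(-113 - 7\right) - 55} + \left(-2\right) 1 \left(66 + 147\right)} = \sqrt{\frac{1}{-120 - 55} - 426} = \sqrt{\frac{1}{-175} - 426} = \sqrt{- \frac{1}{175} - 426} = \sqrt{- \frac{74551}{175}} = \frac{i \sqrt{521857}}{35}$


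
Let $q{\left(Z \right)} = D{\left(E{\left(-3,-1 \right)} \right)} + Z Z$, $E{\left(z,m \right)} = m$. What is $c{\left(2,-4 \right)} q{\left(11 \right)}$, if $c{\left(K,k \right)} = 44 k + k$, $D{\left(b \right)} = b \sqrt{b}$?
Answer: $-21780 + 180 i \approx -21780.0 + 180.0 i$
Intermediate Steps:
$D{\left(b \right)} = b^{\frac{3}{2}}$
$q{\left(Z \right)} = Z^{2} - i$ ($q{\left(Z \right)} = \left(-1\right)^{\frac{3}{2}} + Z Z = - i + Z^{2} = Z^{2} - i$)
$c{\left(K,k \right)} = 45 k$
$c{\left(2,-4 \right)} q{\left(11 \right)} = 45 \left(-4\right) \left(11^{2} - i\right) = - 180 \left(121 - i\right) = -21780 + 180 i$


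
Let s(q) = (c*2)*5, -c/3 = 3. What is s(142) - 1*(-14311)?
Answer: 14221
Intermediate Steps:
c = -9 (c = -3*3 = -9)
s(q) = -90 (s(q) = -9*2*5 = -18*5 = -90)
s(142) - 1*(-14311) = -90 - 1*(-14311) = -90 + 14311 = 14221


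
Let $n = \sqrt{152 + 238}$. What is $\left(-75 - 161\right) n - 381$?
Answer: $-381 - 236 \sqrt{390} \approx -5041.6$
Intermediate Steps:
$n = \sqrt{390} \approx 19.748$
$\left(-75 - 161\right) n - 381 = \left(-75 - 161\right) \sqrt{390} - 381 = - 236 \sqrt{390} - 381 = -381 - 236 \sqrt{390}$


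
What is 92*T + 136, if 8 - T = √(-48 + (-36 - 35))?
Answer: 872 - 92*I*√119 ≈ 872.0 - 1003.6*I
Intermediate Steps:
T = 8 - I*√119 (T = 8 - √(-48 + (-36 - 35)) = 8 - √(-48 - 71) = 8 - √(-119) = 8 - I*√119 ≈ 8.0 - 10.909*I)
92*T + 136 = 92*(8 - I*√119) + 136 = (736 - 92*I*√119) + 136 = 872 - 92*I*√119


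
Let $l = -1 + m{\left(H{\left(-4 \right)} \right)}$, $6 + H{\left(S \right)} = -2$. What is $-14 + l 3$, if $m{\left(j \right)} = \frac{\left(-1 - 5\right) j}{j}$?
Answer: $-35$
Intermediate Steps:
$H{\left(S \right)} = -8$ ($H{\left(S \right)} = -6 - 2 = -8$)
$m{\left(j \right)} = -6$ ($m{\left(j \right)} = \frac{\left(-6\right) j}{j} = -6$)
$l = -7$ ($l = -1 - 6 = -7$)
$-14 + l 3 = -14 - 21 = -35$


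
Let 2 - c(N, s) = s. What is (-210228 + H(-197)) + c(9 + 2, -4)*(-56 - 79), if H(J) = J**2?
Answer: -172229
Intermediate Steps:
c(N, s) = 2 - s
(-210228 + H(-197)) + c(9 + 2, -4)*(-56 - 79) = (-210228 + (-197)**2) + (2 - 1*(-4))*(-56 - 79) = (-210228 + 38809) + (2 + 4)*(-135) = -171419 + 6*(-135) = -171419 - 810 = -172229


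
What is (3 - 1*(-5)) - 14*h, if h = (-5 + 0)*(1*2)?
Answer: 148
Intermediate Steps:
h = -10 (h = -5*2 = -10)
(3 - 1*(-5)) - 14*h = (3 - 1*(-5)) - 14*(-10) = (3 + 5) + 140 = 8 + 140 = 148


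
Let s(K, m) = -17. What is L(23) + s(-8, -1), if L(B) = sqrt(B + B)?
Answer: -17 + sqrt(46) ≈ -10.218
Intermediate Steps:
L(B) = sqrt(2)*sqrt(B) (L(B) = sqrt(2*B) = sqrt(2)*sqrt(B))
L(23) + s(-8, -1) = sqrt(2)*sqrt(23) - 17 = sqrt(46) - 17 = -17 + sqrt(46)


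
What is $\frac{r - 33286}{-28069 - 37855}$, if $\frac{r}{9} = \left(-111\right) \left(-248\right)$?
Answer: $- \frac{107233}{32962} \approx -3.2532$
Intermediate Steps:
$r = 247752$ ($r = 9 \left(\left(-111\right) \left(-248\right)\right) = 9 \cdot 27528 = 247752$)
$\frac{r - 33286}{-28069 - 37855} = \frac{247752 - 33286}{-28069 - 37855} = \frac{214466}{-65924} = 214466 \left(- \frac{1}{65924}\right) = - \frac{107233}{32962}$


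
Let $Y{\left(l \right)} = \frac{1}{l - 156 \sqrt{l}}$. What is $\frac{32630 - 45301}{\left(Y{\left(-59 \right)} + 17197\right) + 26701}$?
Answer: $\frac{12671 \left(- 156 \sqrt{59} + 59 i\right)}{3 \left(- 863327 i + 2282696 \sqrt{59}\right)} \approx -0.28865 + 5.4715 \cdot 10^{-9} i$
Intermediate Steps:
$\frac{32630 - 45301}{\left(Y{\left(-59 \right)} + 17197\right) + 26701} = \frac{32630 - 45301}{\left(\frac{1}{-59 - 156 \sqrt{-59}} + 17197\right) + 26701} = - \frac{12671}{\left(\frac{1}{-59 - 156 i \sqrt{59}} + 17197\right) + 26701} = - \frac{12671}{\left(17197 + \frac{1}{-59 - 156 i \sqrt{59}}\right) + 26701} = - \frac{12671}{43898 + \frac{1}{-59 - 156 i \sqrt{59}}}$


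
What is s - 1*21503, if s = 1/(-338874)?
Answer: -7286807623/338874 ≈ -21503.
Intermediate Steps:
s = -1/338874 ≈ -2.9510e-6
s - 1*21503 = -1/338874 - 1*21503 = -1/338874 - 21503 = -7286807623/338874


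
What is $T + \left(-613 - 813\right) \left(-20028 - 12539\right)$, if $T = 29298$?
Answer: $46469840$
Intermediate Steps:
$T + \left(-613 - 813\right) \left(-20028 - 12539\right) = 29298 + \left(-613 - 813\right) \left(-20028 - 12539\right) = 29298 - -46440542 = 29298 + 46440542 = 46469840$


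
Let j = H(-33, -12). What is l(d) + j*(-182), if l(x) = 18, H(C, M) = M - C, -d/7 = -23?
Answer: -3804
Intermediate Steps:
d = 161 (d = -7*(-23) = 161)
j = 21 (j = -12 - 1*(-33) = -12 + 33 = 21)
l(d) + j*(-182) = 18 + 21*(-182) = 18 - 3822 = -3804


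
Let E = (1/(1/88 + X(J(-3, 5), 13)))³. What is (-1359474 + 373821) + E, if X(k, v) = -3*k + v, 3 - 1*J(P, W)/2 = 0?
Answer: -83390698647379/84604519 ≈ -9.8565e+5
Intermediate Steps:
J(P, W) = 6 (J(P, W) = 6 - 2*0 = 6 + 0 = 6)
X(k, v) = v - 3*k
E = -681472/84604519 (E = (1/(1/88 + (13 - 3*6)))³ = (1/(1*(1/88) + (13 - 18)))³ = (1/(1/88 - 5))³ = (1/(-439/88))³ = (-88/439)³ = -681472/84604519 ≈ -0.0080548)
(-1359474 + 373821) + E = (-1359474 + 373821) - 681472/84604519 = -985653 - 681472/84604519 = -83390698647379/84604519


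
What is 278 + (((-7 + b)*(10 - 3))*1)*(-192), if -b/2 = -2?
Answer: 4310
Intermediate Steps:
b = 4 (b = -2*(-2) = 4)
278 + (((-7 + b)*(10 - 3))*1)*(-192) = 278 + (((-7 + 4)*(10 - 3))*1)*(-192) = 278 + (-3*7*1)*(-192) = 278 - 21*1*(-192) = 278 - 21*(-192) = 278 + 4032 = 4310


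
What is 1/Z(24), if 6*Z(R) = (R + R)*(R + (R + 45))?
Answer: 1/744 ≈ 0.0013441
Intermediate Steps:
Z(R) = R*(45 + 2*R)/3 (Z(R) = ((R + R)*(R + (R + 45)))/6 = ((2*R)*(R + (45 + R)))/6 = ((2*R)*(45 + 2*R))/6 = (2*R*(45 + 2*R))/6 = R*(45 + 2*R)/3)
1/Z(24) = 1/((⅓)*24*(45 + 2*24)) = 1/((⅓)*24*(45 + 48)) = 1/((⅓)*24*93) = 1/744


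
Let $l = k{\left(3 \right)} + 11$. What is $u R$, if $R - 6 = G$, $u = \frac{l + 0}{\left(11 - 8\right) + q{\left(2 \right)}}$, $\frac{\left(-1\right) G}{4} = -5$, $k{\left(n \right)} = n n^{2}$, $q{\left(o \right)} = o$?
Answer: $\frac{988}{5} \approx 197.6$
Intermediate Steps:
$k{\left(n \right)} = n^{3}$
$G = 20$ ($G = \left(-4\right) \left(-5\right) = 20$)
$l = 38$ ($l = 3^{3} + 11 = 27 + 11 = 38$)
$u = \frac{38}{5}$ ($u = \frac{38 + 0}{\left(11 - 8\right) + 2} = \frac{38}{3 + 2} = \frac{38}{5} \approx 7.6$)
$R = 26$ ($R = 6 + 20 = 26$)
$u R = \frac{38}{5} \cdot 26 = \frac{988}{5}$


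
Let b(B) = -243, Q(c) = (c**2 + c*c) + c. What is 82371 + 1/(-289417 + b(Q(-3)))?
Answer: 23859583859/289660 ≈ 82371.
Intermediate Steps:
Q(c) = c + 2*c**2 (Q(c) = (c**2 + c**2) + c = 2*c**2 + c = c + 2*c**2)
82371 + 1/(-289417 + b(Q(-3))) = 82371 + 1/(-289417 - 243) = 82371 + 1/(-289660) = 82371 - 1/289660 = 23859583859/289660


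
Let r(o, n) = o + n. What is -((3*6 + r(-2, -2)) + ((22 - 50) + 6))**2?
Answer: -64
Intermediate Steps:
r(o, n) = n + o
-((3*6 + r(-2, -2)) + ((22 - 50) + 6))**2 = -((3*6 + (-2 - 2)) + ((22 - 50) + 6))**2 = -((18 - 4) + (-28 + 6))**2 = -(14 - 22)**2 = -1*(-8)**2 = -1*64 = -64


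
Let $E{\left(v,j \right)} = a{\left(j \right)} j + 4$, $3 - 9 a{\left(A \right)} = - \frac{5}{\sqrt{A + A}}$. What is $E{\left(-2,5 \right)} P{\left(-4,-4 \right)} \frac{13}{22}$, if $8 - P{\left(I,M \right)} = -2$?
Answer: $\frac{1105}{33} + \frac{325 \sqrt{10}}{198} \approx 38.675$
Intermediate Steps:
$P{\left(I,M \right)} = 10$ ($P{\left(I,M \right)} = 8 - -2 = 8 + 2 = 10$)
$a{\left(A \right)} = \frac{1}{3} + \frac{5 \sqrt{2}}{18 \sqrt{A}}$ ($a{\left(A \right)} = \frac{1}{3} - \frac{\left(-5\right) \frac{1}{\sqrt{A + A}}}{9} = \frac{1}{3} - \frac{\left(-5\right) \frac{1}{\sqrt{2 A}}}{9} = \frac{1}{3} - \frac{\left(-5\right) \frac{1}{\sqrt{2} \sqrt{A}}}{9} = \frac{1}{3} - \frac{\left(-5\right) \frac{\sqrt{2}}{2 \sqrt{A}}}{9} = \frac{1}{3} - \frac{\left(- \frac{5}{2}\right) \sqrt{2} \frac{1}{\sqrt{A}}}{9} = \frac{1}{3} + \frac{5 \sqrt{2}}{18 \sqrt{A}}$)
$E{\left(v,j \right)} = 4 + j \left(\frac{1}{3} + \frac{5 \sqrt{2}}{18 \sqrt{j}}\right)$ ($E{\left(v,j \right)} = \left(\frac{1}{3} + \frac{5 \sqrt{2}}{18 \sqrt{j}}\right) j + 4 = j \left(\frac{1}{3} + \frac{5 \sqrt{2}}{18 \sqrt{j}}\right) + 4 = 4 + j \left(\frac{1}{3} + \frac{5 \sqrt{2}}{18 \sqrt{j}}\right)$)
$E{\left(-2,5 \right)} P{\left(-4,-4 \right)} \frac{13}{22} = \left(4 + \frac{1}{3} \cdot 5 + \frac{5 \sqrt{2} \sqrt{5}}{18}\right) 10 \cdot \frac{13}{22} = \left(4 + \frac{5}{3} + \frac{5 \sqrt{10}}{18}\right) 10 \cdot 13 \cdot \frac{1}{22} = \left(\frac{17}{3} + \frac{5 \sqrt{10}}{18}\right) 10 \cdot \frac{13}{22} = \left(\frac{170}{3} + \frac{25 \sqrt{10}}{9}\right) \frac{13}{22} = \frac{1105}{33} + \frac{325 \sqrt{10}}{198}$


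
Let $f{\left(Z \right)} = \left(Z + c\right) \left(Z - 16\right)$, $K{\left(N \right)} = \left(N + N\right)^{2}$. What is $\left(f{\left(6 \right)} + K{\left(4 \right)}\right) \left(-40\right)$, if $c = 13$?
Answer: $5040$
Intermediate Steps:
$K{\left(N \right)} = 4 N^{2}$ ($K{\left(N \right)} = \left(2 N\right)^{2} = 4 N^{2}$)
$f{\left(Z \right)} = \left(-16 + Z\right) \left(13 + Z\right)$ ($f{\left(Z \right)} = \left(Z + 13\right) \left(Z - 16\right) = \left(13 + Z\right) \left(-16 + Z\right) = \left(-16 + Z\right) \left(13 + Z\right)$)
$\left(f{\left(6 \right)} + K{\left(4 \right)}\right) \left(-40\right) = \left(\left(-208 + 6^{2} - 18\right) + 4 \cdot 4^{2}\right) \left(-40\right) = \left(\left(-208 + 36 - 18\right) + 4 \cdot 16\right) \left(-40\right) = \left(-190 + 64\right) \left(-40\right) = \left(-126\right) \left(-40\right) = 5040$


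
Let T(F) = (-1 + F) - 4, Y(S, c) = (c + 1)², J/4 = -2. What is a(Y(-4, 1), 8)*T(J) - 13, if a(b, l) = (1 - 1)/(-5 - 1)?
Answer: -13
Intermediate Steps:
J = -8 (J = 4*(-2) = -8)
Y(S, c) = (1 + c)²
T(F) = -5 + F
a(b, l) = 0 (a(b, l) = 0/(-6) = 0*(-⅙) = 0)
a(Y(-4, 1), 8)*T(J) - 13 = 0*(-5 - 8) - 13 = 0*(-13) - 13 = 0 - 13 = -13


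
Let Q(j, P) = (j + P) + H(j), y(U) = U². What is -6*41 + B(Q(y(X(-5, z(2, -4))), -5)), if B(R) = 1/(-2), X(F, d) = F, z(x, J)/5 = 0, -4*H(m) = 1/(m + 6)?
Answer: -493/2 ≈ -246.50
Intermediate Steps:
H(m) = -1/(4*(6 + m)) (H(m) = -1/(4*(m + 6)) = -1/(4*(6 + m)))
z(x, J) = 0 (z(x, J) = 5*0 = 0)
Q(j, P) = P + j - 1/(24 + 4*j) (Q(j, P) = (j + P) - 1/(24 + 4*j) = (P + j) - 1/(24 + 4*j) = P + j - 1/(24 + 4*j))
B(R) = -½
-6*41 + B(Q(y(X(-5, z(2, -4))), -5)) = -6*41 - ½ = -246 - ½ = -493/2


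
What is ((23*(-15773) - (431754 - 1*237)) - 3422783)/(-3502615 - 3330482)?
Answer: 1405693/2277699 ≈ 0.61716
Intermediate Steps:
((23*(-15773) - (431754 - 1*237)) - 3422783)/(-3502615 - 3330482) = ((-362779 - (431754 - 237)) - 3422783)/(-6833097) = ((-362779 - 1*431517) - 3422783)*(-1/6833097) = ((-362779 - 431517) - 3422783)*(-1/6833097) = (-794296 - 3422783)*(-1/6833097) = -4217079*(-1/6833097) = 1405693/2277699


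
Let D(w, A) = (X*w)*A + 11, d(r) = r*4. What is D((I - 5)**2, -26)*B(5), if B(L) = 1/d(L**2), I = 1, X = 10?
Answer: -4149/100 ≈ -41.490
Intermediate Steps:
d(r) = 4*r
B(L) = 1/(4*L**2)
D(w, A) = 11 + 10*A*w (D(w, A) = (10*w)*A + 11 = 10*A*w + 11 = 11 + 10*A*w)
D((I - 5)**2, -26)*B(5) = (11 + 10*(-26)*(1 - 5)**2)*((1/4)/5**2) = (11 + 10*(-26)*(-4)**2)*((1/4)*(1/25)) = (11 + 10*(-26)*16)*(1/100) = (11 - 4160)*(1/100) = -4149*1/100 = -4149/100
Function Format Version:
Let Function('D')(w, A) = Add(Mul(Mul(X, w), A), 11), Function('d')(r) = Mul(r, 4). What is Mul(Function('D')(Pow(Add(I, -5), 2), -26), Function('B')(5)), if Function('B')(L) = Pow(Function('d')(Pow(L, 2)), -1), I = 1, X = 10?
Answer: Rational(-4149, 100) ≈ -41.490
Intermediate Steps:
Function('d')(r) = Mul(4, r)
Function('B')(L) = Mul(Rational(1, 4), Pow(L, -2)) (Function('B')(L) = Pow(Mul(4, Pow(L, 2)), -1) = Mul(Rational(1, 4), Pow(L, -2)))
Function('D')(w, A) = Add(11, Mul(10, A, w)) (Function('D')(w, A) = Add(Mul(Mul(10, w), A), 11) = Add(Mul(10, A, w), 11) = Add(11, Mul(10, A, w)))
Mul(Function('D')(Pow(Add(I, -5), 2), -26), Function('B')(5)) = Mul(Add(11, Mul(10, -26, Pow(Add(1, -5), 2))), Mul(Rational(1, 4), Pow(5, -2))) = Mul(Add(11, Mul(10, -26, Pow(-4, 2))), Mul(Rational(1, 4), Rational(1, 25))) = Mul(Add(11, Mul(10, -26, 16)), Rational(1, 100)) = Mul(Add(11, -4160), Rational(1, 100)) = Mul(-4149, Rational(1, 100)) = Rational(-4149, 100)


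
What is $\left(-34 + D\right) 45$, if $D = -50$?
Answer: $-3780$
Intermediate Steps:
$\left(-34 + D\right) 45 = \left(-34 - 50\right) 45 = \left(-84\right) 45 = -3780$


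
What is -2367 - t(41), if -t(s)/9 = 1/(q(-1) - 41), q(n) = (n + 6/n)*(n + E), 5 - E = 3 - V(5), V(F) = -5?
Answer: -30780/13 ≈ -2367.7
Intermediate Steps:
E = -3 (E = 5 - (3 - 1*(-5)) = 5 - (3 + 5) = 5 - 1*8 = 5 - 8 = -3)
q(n) = (-3 + n)*(n + 6/n) (q(n) = (n + 6/n)*(n - 3) = (n + 6/n)*(-3 + n) = (-3 + n)*(n + 6/n))
t(s) = 9/13 (t(s) = -9/((6 + (-1)² - 18/(-1) - 3*(-1)) - 41) = -9/((6 + 1 - 18*(-1) + 3) - 41) = -9/((6 + 1 + 18 + 3) - 41) = -9/(28 - 41) = -9/(-13) = -9*(-1/13) = 9/13)
-2367 - t(41) = -2367 - 1*9/13 = -2367 - 9/13 = -30780/13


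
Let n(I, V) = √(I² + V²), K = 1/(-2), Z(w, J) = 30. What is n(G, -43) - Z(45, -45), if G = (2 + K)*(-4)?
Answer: -30 + √1885 ≈ 13.417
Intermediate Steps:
K = -½ ≈ -0.50000
G = -6 (G = (2 - ½)*(-4) = (3/2)*(-4) = -6)
n(G, -43) - Z(45, -45) = √((-6)² + (-43)²) - 1*30 = √(36 + 1849) - 30 = √1885 - 30 = -30 + √1885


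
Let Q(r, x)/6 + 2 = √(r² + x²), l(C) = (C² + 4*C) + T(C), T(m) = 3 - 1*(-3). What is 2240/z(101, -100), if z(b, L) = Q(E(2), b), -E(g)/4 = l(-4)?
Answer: 320/4617 + 160*√10777/4617 ≈ 3.6669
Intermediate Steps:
T(m) = 6 (T(m) = 3 + 3 = 6)
l(C) = 6 + C² + 4*C (l(C) = (C² + 4*C) + 6 = 6 + C² + 4*C)
E(g) = -24 (E(g) = -4*(6 + (-4)² + 4*(-4)) = -4*(6 + 16 - 16) = -4*6 = -24)
Q(r, x) = -12 + 6*√(r² + x²)
z(b, L) = -12 + 6*√(576 + b²) (z(b, L) = -12 + 6*√((-24)² + b²) = -12 + 6*√(576 + b²))
2240/z(101, -100) = 2240/(-12 + 6*√(576 + 101²)) = 2240/(-12 + 6*√(576 + 10201)) = 2240/(-12 + 6*√10777)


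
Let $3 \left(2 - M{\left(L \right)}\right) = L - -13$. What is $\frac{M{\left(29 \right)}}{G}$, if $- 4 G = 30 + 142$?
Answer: $\frac{12}{43} \approx 0.27907$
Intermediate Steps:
$M{\left(L \right)} = - \frac{7}{3} - \frac{L}{3}$ ($M{\left(L \right)} = 2 - \frac{L - -13}{3} = 2 - \frac{L + 13}{3} = 2 - \frac{13 + L}{3} = 2 - \left(\frac{13}{3} + \frac{L}{3}\right) = - \frac{7}{3} - \frac{L}{3}$)
$G = -43$ ($G = - \frac{30 + 142}{4} = \left(- \frac{1}{4}\right) 172 = -43$)
$\frac{M{\left(29 \right)}}{G} = \frac{- \frac{7}{3} - \frac{29}{3}}{-43} = \left(- \frac{7}{3} - \frac{29}{3}\right) \left(- \frac{1}{43}\right) = \left(-12\right) \left(- \frac{1}{43}\right) = \frac{12}{43}$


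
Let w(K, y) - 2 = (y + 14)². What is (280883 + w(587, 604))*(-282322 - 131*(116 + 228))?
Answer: -216994387274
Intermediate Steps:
w(K, y) = 2 + (14 + y)² (w(K, y) = 2 + (y + 14)² = 2 + (14 + y)²)
(280883 + w(587, 604))*(-282322 - 131*(116 + 228)) = (280883 + (2 + (14 + 604)²))*(-282322 - 131*(116 + 228)) = (280883 + (2 + 618²))*(-282322 - 131*344) = (280883 + (2 + 381924))*(-282322 - 45064) = (280883 + 381926)*(-327386) = 662809*(-327386) = -216994387274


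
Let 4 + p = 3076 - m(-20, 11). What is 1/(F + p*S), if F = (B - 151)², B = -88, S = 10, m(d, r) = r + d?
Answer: 1/87931 ≈ 1.1373e-5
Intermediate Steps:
m(d, r) = d + r
p = 3081 (p = -4 + (3076 - (-20 + 11)) = -4 + (3076 - 1*(-9)) = -4 + (3076 + 9) = -4 + 3085 = 3081)
F = 57121 (F = (-88 - 151)² = (-239)² = 57121)
1/(F + p*S) = 1/(57121 + 3081*10) = 1/(57121 + 30810) = 1/87931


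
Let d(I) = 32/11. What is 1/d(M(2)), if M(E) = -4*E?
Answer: 11/32 ≈ 0.34375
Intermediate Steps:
d(I) = 32/11 (d(I) = 32*(1/11) = 32/11)
1/d(M(2)) = 1/(32/11) = 11/32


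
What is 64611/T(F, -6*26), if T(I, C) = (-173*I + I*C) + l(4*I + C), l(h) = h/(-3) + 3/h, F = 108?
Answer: -1981404/1092469 ≈ -1.8137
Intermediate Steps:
l(h) = 3/h - h/3 (l(h) = h*(-1/3) + 3/h = -h/3 + 3/h = 3/h - h/3)
T(I, C) = 3/(C + 4*I) - 523*I/3 - C/3 + C*I (T(I, C) = (-173*I + I*C) + (3/(4*I + C) - (4*I + C)/3) = (-173*I + C*I) + (3/(C + 4*I) - (C + 4*I)/3) = (-173*I + C*I) + (3/(C + 4*I) + (-4*I/3 - C/3)) = (-173*I + C*I) + (3/(C + 4*I) - 4*I/3 - C/3) = 3/(C + 4*I) - 523*I/3 - C/3 + C*I)
64611/T(F, -6*26) = 64611/(((9 + (-6*26 + 4*108)*(-(-6)*26 - 523*108 + 3*(-6*26)*108))/(3*(-6*26 + 4*108)))) = 64611/(((9 + (-156 + 432)*(-1*(-156) - 56484 + 3*(-156)*108))/(3*(-156 + 432)))) = 64611/(((1/3)*(9 + 276*(156 - 56484 - 50544))/276)) = 64611/(((1/3)*(1/276)*(9 + 276*(-106872)))) = 64611/(((1/3)*(1/276)*(9 - 29496672))) = 64611/(((1/3)*(1/276)*(-29496663))) = 64611/(-3277407/92) = 64611*(-92/3277407) = -1981404/1092469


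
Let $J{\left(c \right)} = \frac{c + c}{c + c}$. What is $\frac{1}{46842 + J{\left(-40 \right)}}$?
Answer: $\frac{1}{46843} \approx 2.1348 \cdot 10^{-5}$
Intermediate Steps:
$J{\left(c \right)} = 1$ ($J{\left(c \right)} = \frac{2 c}{2 c} = 2 c \frac{1}{2 c} = 1$)
$\frac{1}{46842 + J{\left(-40 \right)}} = \frac{1}{46842 + 1} = \frac{1}{46843}$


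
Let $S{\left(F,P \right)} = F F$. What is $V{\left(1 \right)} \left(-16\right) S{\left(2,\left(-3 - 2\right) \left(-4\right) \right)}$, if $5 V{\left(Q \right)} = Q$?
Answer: $- \frac{64}{5} \approx -12.8$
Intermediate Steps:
$V{\left(Q \right)} = \frac{Q}{5}$
$S{\left(F,P \right)} = F^{2}$
$V{\left(1 \right)} \left(-16\right) S{\left(2,\left(-3 - 2\right) \left(-4\right) \right)} = \frac{1}{5} \cdot 1 \left(-16\right) 2^{2} = \frac{1}{5} \left(-16\right) 4 = \left(- \frac{16}{5}\right) 4 = - \frac{64}{5}$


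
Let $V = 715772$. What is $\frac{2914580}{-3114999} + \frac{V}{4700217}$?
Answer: $- \frac{3823176466544}{4880390418261} \approx -0.78337$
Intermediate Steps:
$\frac{2914580}{-3114999} + \frac{V}{4700217} = \frac{2914580}{-3114999} + \frac{715772}{4700217} = 2914580 \left(- \frac{1}{3114999}\right) + 715772 \cdot \frac{1}{4700217} = - \frac{2914580}{3114999} + \frac{715772}{4700217} = - \frac{3823176466544}{4880390418261}$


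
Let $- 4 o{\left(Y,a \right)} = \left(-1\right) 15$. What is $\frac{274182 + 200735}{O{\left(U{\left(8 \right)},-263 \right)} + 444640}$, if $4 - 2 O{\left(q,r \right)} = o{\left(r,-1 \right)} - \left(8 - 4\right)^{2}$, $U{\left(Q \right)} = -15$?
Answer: $\frac{3799336}{3557185} \approx 1.0681$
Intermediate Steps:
$o{\left(Y,a \right)} = \frac{15}{4}$ ($o{\left(Y,a \right)} = - \frac{\left(-1\right) 15}{4} = \left(- \frac{1}{4}\right) \left(-15\right) = \frac{15}{4}$)
$O{\left(q,r \right)} = \frac{65}{8}$ ($O{\left(q,r \right)} = 2 - \frac{\frac{15}{4} - \left(8 - 4\right)^{2}}{2} = 2 - \frac{\frac{15}{4} - 4^{2}}{2} = 2 - \frac{\frac{15}{4} - 16}{2} = 2 - - \frac{49}{8} = 2 + \frac{49}{8} = \frac{65}{8}$)
$\frac{274182 + 200735}{O{\left(U{\left(8 \right)},-263 \right)} + 444640} = \frac{274182 + 200735}{\frac{65}{8} + 444640} = \frac{474917}{\frac{3557185}{8}} = 474917 \cdot \frac{8}{3557185} = \frac{3799336}{3557185}$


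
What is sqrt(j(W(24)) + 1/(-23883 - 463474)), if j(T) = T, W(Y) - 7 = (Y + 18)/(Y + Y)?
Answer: sqrt(29927114728862)/1949428 ≈ 2.8062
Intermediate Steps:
W(Y) = 7 + (18 + Y)/(2*Y) (W(Y) = 7 + (Y + 18)/(Y + Y) = 7 + (18 + Y)/((2*Y)) = 7 + (18 + Y)*(1/(2*Y)) = 7 + (18 + Y)/(2*Y))
sqrt(j(W(24)) + 1/(-23883 - 463474)) = sqrt((15/2 + 9/24) + 1/(-23883 - 463474)) = sqrt((15/2 + 9*(1/24)) + 1/(-487357)) = sqrt((15/2 + 3/8) - 1/487357) = sqrt(63/8 - 1/487357) = sqrt(30703483/3898856) = sqrt(29927114728862)/1949428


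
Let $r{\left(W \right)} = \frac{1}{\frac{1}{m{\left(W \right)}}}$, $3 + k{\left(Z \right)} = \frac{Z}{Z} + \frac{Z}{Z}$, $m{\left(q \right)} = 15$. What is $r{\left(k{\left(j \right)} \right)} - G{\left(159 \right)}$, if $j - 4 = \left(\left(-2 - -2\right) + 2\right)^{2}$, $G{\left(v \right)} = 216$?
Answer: $-201$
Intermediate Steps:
$j = 8$ ($j = 4 + \left(\left(-2 - -2\right) + 2\right)^{2} = 4 + \left(\left(-2 + 2\right) + 2\right)^{2} = 4 + \left(0 + 2\right)^{2} = 4 + 2^{2} = 4 + 4 = 8$)
$k{\left(Z \right)} = -1$ ($k{\left(Z \right)} = -3 + \left(\frac{Z}{Z} + \frac{Z}{Z}\right) = -3 + \left(1 + 1\right) = -3 + 2 = -1$)
$r{\left(W \right)} = 15$ ($r{\left(W \right)} = \frac{1}{\frac{1}{15}} = 15$)
$r{\left(k{\left(j \right)} \right)} - G{\left(159 \right)} = 15 - 216 = -201$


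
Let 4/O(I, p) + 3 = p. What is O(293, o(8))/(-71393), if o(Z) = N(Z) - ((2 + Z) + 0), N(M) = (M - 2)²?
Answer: -4/1642039 ≈ -2.4360e-6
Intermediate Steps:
N(M) = (-2 + M)²
o(Z) = -2 + (-2 + Z)² - Z (o(Z) = (-2 + Z)² - ((2 + Z) + 0) = (-2 + Z)² - (2 + Z) = (-2 + Z)² + (-2 - Z) = -2 + (-2 + Z)² - Z)
O(I, p) = 4/(-3 + p)
O(293, o(8))/(-71393) = (4/(-3 + (-2 + (-2 + 8)² - 1*8)))/(-71393) = (4/(-3 + (-2 + 6² - 8)))*(-1/71393) = (4/(-3 + (-2 + 36 - 8)))*(-1/71393) = (4/(-3 + 26))*(-1/71393) = (4/23)*(-1/71393) = -4/1642039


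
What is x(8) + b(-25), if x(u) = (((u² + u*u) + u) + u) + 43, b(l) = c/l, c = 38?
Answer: 4637/25 ≈ 185.48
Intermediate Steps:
b(l) = 38/l
x(u) = 43 + 2*u + 2*u² (x(u) = (((u² + u²) + u) + u) + 43 = ((2*u² + u) + u) + 43 = ((u + 2*u²) + u) + 43 = (2*u + 2*u²) + 43 = 43 + 2*u + 2*u²)
x(8) + b(-25) = (43 + 2*8 + 2*8²) + 38/(-25) = (43 + 16 + 2*64) + 38*(-1/25) = (43 + 16 + 128) - 38/25 = 187 - 38/25 = 4637/25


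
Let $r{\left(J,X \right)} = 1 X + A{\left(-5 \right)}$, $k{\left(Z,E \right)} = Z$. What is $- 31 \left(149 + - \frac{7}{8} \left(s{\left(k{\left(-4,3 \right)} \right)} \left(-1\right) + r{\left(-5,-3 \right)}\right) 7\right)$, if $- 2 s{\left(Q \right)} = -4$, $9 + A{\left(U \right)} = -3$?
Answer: $- \frac{62775}{8} \approx -7846.9$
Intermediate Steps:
$A{\left(U \right)} = -12$ ($A{\left(U \right)} = -9 - 3 = -12$)
$r{\left(J,X \right)} = -12 + X$ ($r{\left(J,X \right)} = 1 X - 12 = X - 12 = -12 + X$)
$s{\left(Q \right)} = 2$ ($s{\left(Q \right)} = \left(- \frac{1}{2}\right) \left(-4\right) = 2$)
$- 31 \left(149 + - \frac{7}{8} \left(s{\left(k{\left(-4,3 \right)} \right)} \left(-1\right) + r{\left(-5,-3 \right)}\right) 7\right) = - 31 \left(149 + - \frac{7}{8} \left(2 \left(-1\right) - 15\right) 7\right) = - 31 \left(149 + \left(-7\right) \frac{1}{8} \left(-2 - 15\right) 7\right) = - 31 \left(149 + \left(- \frac{7}{8}\right) \left(-17\right) 7\right) = - 31 \left(149 + \frac{119}{8} \cdot 7\right) = - 31 \left(149 + \frac{833}{8}\right) = \left(-31\right) \frac{2025}{8} = - \frac{62775}{8}$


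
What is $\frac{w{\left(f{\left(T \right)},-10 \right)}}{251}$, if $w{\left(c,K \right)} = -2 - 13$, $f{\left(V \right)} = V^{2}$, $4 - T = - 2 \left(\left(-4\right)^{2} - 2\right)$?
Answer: $- \frac{15}{251} \approx -0.059761$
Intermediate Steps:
$T = 32$ ($T = 4 - - 2 \left(\left(-4\right)^{2} - 2\right) = 4 - - 2 \left(16 - 2\right) = 4 - \left(-2\right) 14 = 4 - -28 = 4 + 28 = 32$)
$w{\left(c,K \right)} = -15$ ($w{\left(c,K \right)} = -2 - 13 = -15$)
$\frac{w{\left(f{\left(T \right)},-10 \right)}}{251} = - \frac{15}{251}$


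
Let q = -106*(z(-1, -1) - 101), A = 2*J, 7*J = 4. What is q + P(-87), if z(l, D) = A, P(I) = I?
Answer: 73485/7 ≈ 10498.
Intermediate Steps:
J = 4/7 (J = (1/7)*4 = 4/7 ≈ 0.57143)
A = 8/7 (A = 2*(4/7) = 8/7 ≈ 1.1429)
z(l, D) = 8/7
q = 74094/7 (q = -106*(8/7 - 101) = -106*(-699/7) = 74094/7 ≈ 10585.)
q + P(-87) = 74094/7 - 87 = 73485/7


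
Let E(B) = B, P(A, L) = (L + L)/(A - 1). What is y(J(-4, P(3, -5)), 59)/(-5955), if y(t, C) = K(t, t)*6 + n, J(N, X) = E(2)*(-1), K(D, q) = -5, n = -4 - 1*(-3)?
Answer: 31/5955 ≈ 0.0052057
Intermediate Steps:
P(A, L) = 2*L/(-1 + A) (P(A, L) = (2*L)/(-1 + A) = 2*L/(-1 + A))
n = -1 (n = -4 + 3 = -1)
J(N, X) = -2 (J(N, X) = 2*(-1) = -2)
y(t, C) = -31 (y(t, C) = -5*6 - 1 = -30 - 1 = -31)
y(J(-4, P(3, -5)), 59)/(-5955) = -31/(-5955) = -31*(-1/5955) = 31/5955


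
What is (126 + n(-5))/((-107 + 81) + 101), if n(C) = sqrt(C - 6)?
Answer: 42/25 + I*sqrt(11)/75 ≈ 1.68 + 0.044222*I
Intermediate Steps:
n(C) = sqrt(-6 + C)
(126 + n(-5))/((-107 + 81) + 101) = (126 + sqrt(-6 - 5))/((-107 + 81) + 101) = (126 + sqrt(-11))/(-26 + 101) = (126 + I*sqrt(11))/75 = (126 + I*sqrt(11))*(1/75) = 42/25 + I*sqrt(11)/75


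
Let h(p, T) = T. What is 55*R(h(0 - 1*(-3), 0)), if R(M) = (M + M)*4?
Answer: 0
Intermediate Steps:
R(M) = 8*M (R(M) = (2*M)*4 = 8*M)
55*R(h(0 - 1*(-3), 0)) = 55*(8*0) = 55*0 = 0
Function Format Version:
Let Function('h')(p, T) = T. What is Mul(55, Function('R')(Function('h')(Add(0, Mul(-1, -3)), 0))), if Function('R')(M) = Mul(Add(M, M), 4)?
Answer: 0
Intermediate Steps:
Function('R')(M) = Mul(8, M) (Function('R')(M) = Mul(Mul(2, M), 4) = Mul(8, M))
Mul(55, Function('R')(Function('h')(Add(0, Mul(-1, -3)), 0))) = Mul(55, Mul(8, 0)) = Mul(55, 0) = 0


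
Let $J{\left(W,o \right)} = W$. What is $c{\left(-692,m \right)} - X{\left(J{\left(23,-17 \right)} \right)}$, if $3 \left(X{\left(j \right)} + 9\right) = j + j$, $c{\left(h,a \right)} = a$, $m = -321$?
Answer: $- \frac{982}{3} \approx -327.33$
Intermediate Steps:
$X{\left(j \right)} = -9 + \frac{2 j}{3}$ ($X{\left(j \right)} = -9 + \frac{j + j}{3} = -9 + \frac{2 j}{3}$)
$c{\left(-692,m \right)} - X{\left(J{\left(23,-17 \right)} \right)} = -321 - \left(-9 + \frac{2}{3} \cdot 23\right) = -321 - \left(-9 + \frac{46}{3}\right) = -321 - \frac{19}{3} = - \frac{982}{3}$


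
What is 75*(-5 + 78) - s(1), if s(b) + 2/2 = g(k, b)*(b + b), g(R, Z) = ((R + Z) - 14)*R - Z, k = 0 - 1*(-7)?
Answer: 5562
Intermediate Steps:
k = 7 (k = 0 + 7 = 7)
g(R, Z) = -Z + R*(-14 + R + Z) (g(R, Z) = (-14 + R + Z)*R - Z = R*(-14 + R + Z) - Z = -Z + R*(-14 + R + Z))
s(b) = -1 + 2*b*(-49 + 6*b) (s(b) = -1 + (7² - b - 14*7 + 7*b)*(b + b) = -1 + (49 - b - 98 + 7*b)*(2*b) = -1 + (-49 + 6*b)*(2*b) = -1 + 2*b*(-49 + 6*b))
75*(-5 + 78) - s(1) = 75*(-5 + 78) - (-1 + 2*1*(-49 + 6*1)) = 75*73 - (-1 + 2*1*(-49 + 6)) = 5475 - (-1 + 2*1*(-43)) = 5475 - (-1 - 86) = 5475 - 1*(-87) = 5475 + 87 = 5562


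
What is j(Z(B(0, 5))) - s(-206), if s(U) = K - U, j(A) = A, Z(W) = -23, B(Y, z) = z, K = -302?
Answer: 73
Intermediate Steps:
s(U) = -302 - U
j(Z(B(0, 5))) - s(-206) = -23 - (-302 - 1*(-206)) = -23 - (-302 + 206) = -23 - 1*(-96) = -23 + 96 = 73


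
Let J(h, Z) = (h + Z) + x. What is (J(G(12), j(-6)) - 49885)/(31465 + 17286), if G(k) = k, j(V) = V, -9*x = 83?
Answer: -448994/438759 ≈ -1.0233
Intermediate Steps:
x = -83/9 (x = -⅑*83 = -83/9 ≈ -9.2222)
J(h, Z) = -83/9 + Z + h (J(h, Z) = (h + Z) - 83/9 = (Z + h) - 83/9 = -83/9 + Z + h)
(J(G(12), j(-6)) - 49885)/(31465 + 17286) = ((-83/9 - 6 + 12) - 49885)/(31465 + 17286) = (-29/9 - 49885)/48751 = -448994/9*1/48751 = -448994/438759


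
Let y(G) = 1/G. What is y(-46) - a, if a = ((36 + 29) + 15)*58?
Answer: -213441/46 ≈ -4640.0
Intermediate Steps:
a = 4640 (a = (65 + 15)*58 = 80*58 = 4640)
y(-46) - a = 1/(-46) - 1*4640 = -1/46 - 4640 = -213441/46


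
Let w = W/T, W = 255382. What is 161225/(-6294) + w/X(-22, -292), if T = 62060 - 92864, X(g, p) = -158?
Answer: -65256654991/2552758284 ≈ -25.563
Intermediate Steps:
T = -30804
w = -127691/15402 (w = 255382/(-30804) = 255382*(-1/30804) = -127691/15402 ≈ -8.2905)
161225/(-6294) + w/X(-22, -292) = 161225/(-6294) - 127691/15402/(-158) = 161225*(-1/6294) - 127691/15402*(-1/158) = -161225/6294 + 127691/2433516 = -65256654991/2552758284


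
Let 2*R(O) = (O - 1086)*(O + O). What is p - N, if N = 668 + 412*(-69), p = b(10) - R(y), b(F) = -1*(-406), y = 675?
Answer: 305591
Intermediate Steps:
b(F) = 406
R(O) = O*(-1086 + O) (R(O) = ((O - 1086)*(O + O))/2 = ((-1086 + O)*(2*O))/2 = (2*O*(-1086 + O))/2 = O*(-1086 + O))
p = 277831 (p = 406 - 675*(-1086 + 675) = 406 - 675*(-411) = 406 - 1*(-277425) = 406 + 277425 = 277831)
N = -27760 (N = 668 - 28428 = -27760)
p - N = 277831 - 1*(-27760) = 277831 + 27760 = 305591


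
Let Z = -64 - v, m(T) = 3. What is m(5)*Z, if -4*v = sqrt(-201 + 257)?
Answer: -192 + 3*sqrt(14)/2 ≈ -186.39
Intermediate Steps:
v = -sqrt(14)/2 (v = -sqrt(-201 + 257)/4 = -sqrt(14)/2 ≈ -1.8708)
Z = -64 + sqrt(14)/2 (Z = -64 - (-1)*sqrt(14)/2 = -64 + sqrt(14)/2 ≈ -62.129)
m(5)*Z = 3*(-64 + sqrt(14)/2) = -192 + 3*sqrt(14)/2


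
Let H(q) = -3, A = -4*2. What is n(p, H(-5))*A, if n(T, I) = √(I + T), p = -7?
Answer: -8*I*√10 ≈ -25.298*I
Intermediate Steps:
A = -8
n(p, H(-5))*A = √(-3 - 7)*(-8) = √(-10)*(-8) = (I*√10)*(-8) = -8*I*√10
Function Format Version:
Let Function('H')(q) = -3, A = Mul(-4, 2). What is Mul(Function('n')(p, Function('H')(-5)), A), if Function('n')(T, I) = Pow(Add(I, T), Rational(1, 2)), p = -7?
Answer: Mul(-8, I, Pow(10, Rational(1, 2))) ≈ Mul(-25.298, I)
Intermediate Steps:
A = -8
Mul(Function('n')(p, Function('H')(-5)), A) = Mul(Pow(Add(-3, -7), Rational(1, 2)), -8) = Mul(Pow(-10, Rational(1, 2)), -8) = Mul(Mul(I, Pow(10, Rational(1, 2))), -8) = Mul(-8, I, Pow(10, Rational(1, 2)))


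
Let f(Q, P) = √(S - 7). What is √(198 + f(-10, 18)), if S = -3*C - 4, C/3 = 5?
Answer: √(198 + 2*I*√14) ≈ 14.074 + 0.26586*I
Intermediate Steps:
C = 15 (C = 3*5 = 15)
S = -49 (S = -3*15 - 4 = -45 - 4 = -49)
f(Q, P) = 2*I*√14 (f(Q, P) = √(-49 - 7) = √(-56) = 2*I*√14)
√(198 + f(-10, 18)) = √(198 + 2*I*√14)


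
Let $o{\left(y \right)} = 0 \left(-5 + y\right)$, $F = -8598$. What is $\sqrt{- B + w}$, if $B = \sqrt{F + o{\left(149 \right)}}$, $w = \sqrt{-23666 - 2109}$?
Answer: $\sqrt{i} \sqrt{- \sqrt{8598} + 5 \sqrt{1031}} \approx 5.8232 + 5.8232 i$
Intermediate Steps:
$o{\left(y \right)} = 0$
$w = 5 i \sqrt{1031}$ ($w = \sqrt{-25775} = 5 i \sqrt{1031} \approx 160.55 i$)
$B = i \sqrt{8598}$ ($B = \sqrt{-8598 + 0} = \sqrt{-8598} = i \sqrt{8598} \approx 92.725 i$)
$\sqrt{- B + w} = \sqrt{- i \sqrt{8598} + 5 i \sqrt{1031}}$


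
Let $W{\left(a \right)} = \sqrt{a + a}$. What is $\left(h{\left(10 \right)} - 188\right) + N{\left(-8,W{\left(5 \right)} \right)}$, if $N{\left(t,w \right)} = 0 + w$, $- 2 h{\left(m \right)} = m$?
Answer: $-193 + \sqrt{10} \approx -189.84$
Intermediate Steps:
$h{\left(m \right)} = - \frac{m}{2}$
$W{\left(a \right)} = \sqrt{2} \sqrt{a}$ ($W{\left(a \right)} = \sqrt{2 a} = \sqrt{2} \sqrt{a}$)
$N{\left(t,w \right)} = w$
$\left(h{\left(10 \right)} - 188\right) + N{\left(-8,W{\left(5 \right)} \right)} = \left(\left(- \frac{1}{2}\right) 10 - 188\right) + \sqrt{2} \sqrt{5} = \left(-5 - 188\right) + \sqrt{10} = -193 + \sqrt{10}$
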